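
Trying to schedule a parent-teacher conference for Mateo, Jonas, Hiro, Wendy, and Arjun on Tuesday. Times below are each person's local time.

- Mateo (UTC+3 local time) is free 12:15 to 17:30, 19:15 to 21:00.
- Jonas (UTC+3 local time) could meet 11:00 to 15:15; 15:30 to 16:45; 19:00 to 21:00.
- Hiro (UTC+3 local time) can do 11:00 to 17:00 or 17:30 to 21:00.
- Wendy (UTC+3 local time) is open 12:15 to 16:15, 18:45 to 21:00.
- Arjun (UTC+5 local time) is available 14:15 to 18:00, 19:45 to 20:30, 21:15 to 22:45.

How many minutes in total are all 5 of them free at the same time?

Mateo in UTC: 09:15-14:30, 16:15-18:00 (subtract 3h to convert from UTC+3).
Jonas in UTC: 08:00-12:15, 12:30-13:45, 16:00-18:00 (subtract 3h to convert from UTC+3).
Hiro in UTC: 08:00-14:00, 14:30-18:00 (subtract 3h to convert from UTC+3).
Wendy in UTC: 09:15-13:15, 15:45-18:00 (subtract 3h to convert from UTC+3).
Arjun in UTC: 09:15-13:00, 14:45-15:30, 16:15-17:45 (subtract 5h to convert from UTC+5).
Mateo ∩ Jonas: 09:15-12:15, 12:30-13:45, 16:15-18:00.
Mateo ∩ Jonas ∩ Hiro: 09:15-12:15, 12:30-13:45, 16:15-18:00.
Mateo ∩ Jonas ∩ Hiro ∩ Wendy: 09:15-12:15, 12:30-13:15, 16:15-18:00.
Mateo ∩ Jonas ∩ Hiro ∩ Wendy ∩ Arjun: 09:15-12:15, 12:30-13:00, 16:15-17:45.
Those are the intersection windows.
Summing the common windows: 180 + 30 + 90 = 300 minutes.

300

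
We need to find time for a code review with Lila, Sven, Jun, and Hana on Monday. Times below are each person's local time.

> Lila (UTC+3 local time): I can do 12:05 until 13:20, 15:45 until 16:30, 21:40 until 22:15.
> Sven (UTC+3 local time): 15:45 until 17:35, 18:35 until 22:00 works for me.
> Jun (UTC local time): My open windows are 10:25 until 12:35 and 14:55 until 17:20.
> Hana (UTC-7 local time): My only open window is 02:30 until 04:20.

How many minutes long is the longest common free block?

0

Lila in UTC: 09:05-10:20, 12:45-13:30, 18:40-19:15 (subtract 3h to convert from UTC+3).
Sven in UTC: 12:45-14:35, 15:35-19:00 (subtract 3h to convert from UTC+3).
Jun in UTC: 10:25-12:35, 14:55-17:20.
Hana in UTC: 09:30-11:20 (add 7h to convert from UTC-7).
Lila ∩ Sven: 12:45-13:30, 18:40-19:00.
Lila ∩ Sven ∩ Jun: ∅.
Lila ∩ Sven ∩ Jun ∩ Hana: ∅.
There is no time when everyone is free.
No common window exists, so the longest block is 0 minutes.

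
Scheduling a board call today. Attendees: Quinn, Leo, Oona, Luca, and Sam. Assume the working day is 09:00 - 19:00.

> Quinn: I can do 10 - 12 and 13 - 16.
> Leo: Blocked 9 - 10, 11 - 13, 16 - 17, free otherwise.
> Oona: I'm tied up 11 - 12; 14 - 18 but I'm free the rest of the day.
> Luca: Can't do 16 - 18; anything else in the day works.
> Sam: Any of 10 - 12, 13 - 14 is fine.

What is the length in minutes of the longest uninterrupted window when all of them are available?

Quinn free: 10:00-12:00, 13:00-16:00.
Leo free: 10:00-11:00, 13:00-16:00, 17:00-19:00 (invert busy blocks within the working day).
Oona free: 09:00-11:00, 12:00-14:00, 18:00-19:00 (invert busy blocks within the working day).
Luca free: 09:00-16:00, 18:00-19:00 (invert busy blocks within the working day).
Sam free: 10:00-12:00, 13:00-14:00.
Quinn ∩ Leo: 10:00-11:00, 13:00-16:00.
Quinn ∩ Leo ∩ Oona: 10:00-11:00, 13:00-14:00.
Quinn ∩ Leo ∩ Oona ∩ Luca: 10:00-11:00, 13:00-14:00.
Quinn ∩ Leo ∩ Oona ∩ Luca ∩ Sam: 10:00-11:00, 13:00-14:00.
So the common availability across everyone is 10:00-11:00, 13:00-14:00.
The longest is 10:00-11:00 at 60 minutes.

60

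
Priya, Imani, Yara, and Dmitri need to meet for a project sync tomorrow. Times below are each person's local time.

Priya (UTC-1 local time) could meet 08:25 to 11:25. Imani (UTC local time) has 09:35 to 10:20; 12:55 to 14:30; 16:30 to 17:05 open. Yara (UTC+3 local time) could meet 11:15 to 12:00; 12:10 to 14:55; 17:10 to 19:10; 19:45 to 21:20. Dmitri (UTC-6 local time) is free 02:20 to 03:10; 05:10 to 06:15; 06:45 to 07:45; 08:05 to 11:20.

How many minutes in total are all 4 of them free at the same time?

Priya in UTC: 09:25-12:25 (add 1h to convert from UTC-1).
Imani in UTC: 09:35-10:20, 12:55-14:30, 16:30-17:05.
Yara in UTC: 08:15-09:00, 09:10-11:55, 14:10-16:10, 16:45-18:20 (subtract 3h to convert from UTC+3).
Dmitri in UTC: 08:20-09:10, 11:10-12:15, 12:45-13:45, 14:05-17:20 (add 6h to convert from UTC-6).
Priya ∩ Imani: 09:35-10:20.
Priya ∩ Imani ∩ Yara: 09:35-10:20.
Priya ∩ Imani ∩ Yara ∩ Dmitri: ∅.
There is no time when everyone is free.
There is no common window, so the total is 0 minutes.

0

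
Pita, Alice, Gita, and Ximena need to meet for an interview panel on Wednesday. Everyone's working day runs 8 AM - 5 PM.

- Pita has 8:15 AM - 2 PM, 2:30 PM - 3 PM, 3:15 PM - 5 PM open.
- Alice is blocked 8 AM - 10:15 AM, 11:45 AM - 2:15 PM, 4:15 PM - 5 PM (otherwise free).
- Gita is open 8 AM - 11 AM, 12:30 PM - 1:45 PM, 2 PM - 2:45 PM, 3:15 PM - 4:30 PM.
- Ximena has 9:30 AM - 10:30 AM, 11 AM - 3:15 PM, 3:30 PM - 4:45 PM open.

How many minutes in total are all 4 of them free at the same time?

Pita free: 08:15-14:00, 14:30-15:00, 15:15-17:00.
Alice free: 10:15-11:45, 14:15-16:15 (invert busy blocks within the working day).
Gita free: 08:00-11:00, 12:30-13:45, 14:00-14:45, 15:15-16:30.
Ximena free: 09:30-10:30, 11:00-15:15, 15:30-16:45.
Pita ∩ Alice: 10:15-11:45, 14:30-15:00, 15:15-16:15.
Pita ∩ Alice ∩ Gita: 10:15-11:00, 14:30-14:45, 15:15-16:15.
Pita ∩ Alice ∩ Gita ∩ Ximena: 10:15-10:30, 14:30-14:45, 15:30-16:15.
So the common availability across everyone is 10:15-10:30, 14:30-14:45, 15:30-16:15.
Summing the common windows: 15 + 15 + 45 = 75 minutes.

75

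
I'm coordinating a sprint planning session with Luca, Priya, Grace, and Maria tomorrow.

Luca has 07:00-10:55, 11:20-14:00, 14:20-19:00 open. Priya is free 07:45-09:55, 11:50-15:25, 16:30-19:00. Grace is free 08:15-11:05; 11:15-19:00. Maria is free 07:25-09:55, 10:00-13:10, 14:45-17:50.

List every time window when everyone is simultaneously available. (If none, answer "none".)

08:15-09:55, 11:50-13:10, 14:45-15:25, 16:30-17:50

Luca ∩ Priya: 07:45-09:55, 11:50-14:00, 14:20-15:25, 16:30-19:00.
Luca ∩ Priya ∩ Grace: 08:15-09:55, 11:50-14:00, 14:20-15:25, 16:30-19:00.
Luca ∩ Priya ∩ Grace ∩ Maria: 08:15-09:55, 11:50-13:10, 14:45-15:25, 16:30-17:50.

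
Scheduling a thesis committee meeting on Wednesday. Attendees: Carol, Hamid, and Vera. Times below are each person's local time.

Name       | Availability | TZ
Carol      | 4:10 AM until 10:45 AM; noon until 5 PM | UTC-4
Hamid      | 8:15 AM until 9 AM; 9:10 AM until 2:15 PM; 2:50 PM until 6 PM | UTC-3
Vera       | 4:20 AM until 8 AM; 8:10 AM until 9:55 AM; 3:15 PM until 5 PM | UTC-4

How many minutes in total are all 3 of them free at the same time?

Carol in UTC: 08:10-14:45, 16:00-21:00 (add 4h to convert from UTC-4).
Hamid in UTC: 11:15-12:00, 12:10-17:15, 17:50-21:00 (add 3h to convert from UTC-3).
Vera in UTC: 08:20-12:00, 12:10-13:55, 19:15-21:00 (add 4h to convert from UTC-4).
Carol ∩ Hamid: 11:15-12:00, 12:10-14:45, 16:00-17:15, 17:50-21:00.
Carol ∩ Hamid ∩ Vera: 11:15-12:00, 12:10-13:55, 19:15-21:00.
Summing the common windows: 45 + 105 + 105 = 255 minutes.

255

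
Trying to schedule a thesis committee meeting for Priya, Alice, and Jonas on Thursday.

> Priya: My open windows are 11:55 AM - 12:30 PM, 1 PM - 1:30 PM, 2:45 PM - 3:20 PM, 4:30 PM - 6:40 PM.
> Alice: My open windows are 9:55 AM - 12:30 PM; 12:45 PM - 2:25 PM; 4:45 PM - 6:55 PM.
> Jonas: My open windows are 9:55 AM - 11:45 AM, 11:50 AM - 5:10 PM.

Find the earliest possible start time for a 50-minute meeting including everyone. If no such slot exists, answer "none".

none

Priya ∩ Alice: 11:55-12:30, 13:00-13:30, 16:45-18:40.
Priya ∩ Alice ∩ Jonas: 11:55-12:30, 13:00-13:30, 16:45-17:10.
No common window is at least 50 minutes long.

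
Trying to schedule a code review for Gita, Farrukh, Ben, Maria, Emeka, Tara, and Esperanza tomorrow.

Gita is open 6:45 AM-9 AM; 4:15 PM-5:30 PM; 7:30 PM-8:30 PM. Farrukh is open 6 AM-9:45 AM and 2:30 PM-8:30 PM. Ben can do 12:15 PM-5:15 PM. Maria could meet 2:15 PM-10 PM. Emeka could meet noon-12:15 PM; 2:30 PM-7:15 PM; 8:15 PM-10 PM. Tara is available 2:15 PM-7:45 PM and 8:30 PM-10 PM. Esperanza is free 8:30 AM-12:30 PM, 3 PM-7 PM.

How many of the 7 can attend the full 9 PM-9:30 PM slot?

Maria, Emeka, and Tara can make the full 21:00-21:30 slot — that's 3.

3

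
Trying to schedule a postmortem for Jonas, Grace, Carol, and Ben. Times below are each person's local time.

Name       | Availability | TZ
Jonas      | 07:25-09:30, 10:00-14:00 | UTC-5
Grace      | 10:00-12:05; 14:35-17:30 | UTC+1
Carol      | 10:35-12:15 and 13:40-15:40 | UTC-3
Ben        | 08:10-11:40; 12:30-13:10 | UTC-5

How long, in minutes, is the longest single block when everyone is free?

Jonas in UTC: 12:25-14:30, 15:00-19:00 (add 5h to convert from UTC-5).
Grace in UTC: 09:00-11:05, 13:35-16:30 (subtract 1h to convert from UTC+1).
Carol in UTC: 13:35-15:15, 16:40-18:40 (add 3h to convert from UTC-3).
Ben in UTC: 13:10-16:40, 17:30-18:10 (add 5h to convert from UTC-5).
Jonas ∩ Grace: 13:35-14:30, 15:00-16:30.
Jonas ∩ Grace ∩ Carol: 13:35-14:30, 15:00-15:15.
Jonas ∩ Grace ∩ Carol ∩ Ben: 13:35-14:30, 15:00-15:15.
The longest is 13:35-14:30 at 55 minutes.

55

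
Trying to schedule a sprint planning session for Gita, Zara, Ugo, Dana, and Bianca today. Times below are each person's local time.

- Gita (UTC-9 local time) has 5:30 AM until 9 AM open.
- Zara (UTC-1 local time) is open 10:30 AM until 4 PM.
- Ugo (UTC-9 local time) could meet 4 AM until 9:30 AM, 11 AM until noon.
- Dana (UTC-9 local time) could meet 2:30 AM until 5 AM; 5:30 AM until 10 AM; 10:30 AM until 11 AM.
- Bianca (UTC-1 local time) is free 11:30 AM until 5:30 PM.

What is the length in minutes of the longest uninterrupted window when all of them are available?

150

Gita in UTC: 14:30-18:00 (add 9h to convert from UTC-9).
Zara in UTC: 11:30-17:00 (add 1h to convert from UTC-1).
Ugo in UTC: 13:00-18:30, 20:00-21:00 (add 9h to convert from UTC-9).
Dana in UTC: 11:30-14:00, 14:30-19:00, 19:30-20:00 (add 9h to convert from UTC-9).
Bianca in UTC: 12:30-18:30 (add 1h to convert from UTC-1).
Gita ∩ Zara: 14:30-17:00.
Gita ∩ Zara ∩ Ugo: 14:30-17:00.
Gita ∩ Zara ∩ Ugo ∩ Dana: 14:30-17:00.
Gita ∩ Zara ∩ Ugo ∩ Dana ∩ Bianca: 14:30-17:00.
Those are the intersection windows.
The longest is 14:30-17:00 at 150 minutes.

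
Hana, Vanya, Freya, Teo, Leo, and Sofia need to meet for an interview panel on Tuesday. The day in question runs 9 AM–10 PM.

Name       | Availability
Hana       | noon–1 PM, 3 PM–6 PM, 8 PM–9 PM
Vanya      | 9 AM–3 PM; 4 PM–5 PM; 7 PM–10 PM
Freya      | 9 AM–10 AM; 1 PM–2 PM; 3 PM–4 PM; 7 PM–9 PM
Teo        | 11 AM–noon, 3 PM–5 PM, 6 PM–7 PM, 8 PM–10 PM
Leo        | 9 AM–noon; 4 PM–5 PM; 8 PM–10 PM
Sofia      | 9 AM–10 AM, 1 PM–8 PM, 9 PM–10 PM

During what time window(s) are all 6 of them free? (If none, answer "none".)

Hana ∩ Vanya: 12:00-13:00, 16:00-17:00, 20:00-21:00.
Hana ∩ Vanya ∩ Freya: 20:00-21:00.
Hana ∩ Vanya ∩ Freya ∩ Teo: 20:00-21:00.
Hana ∩ Vanya ∩ Freya ∩ Teo ∩ Leo: 20:00-21:00.
Hana ∩ Vanya ∩ Freya ∩ Teo ∩ Leo ∩ Sofia: ∅.
There is no time when everyone is free.

none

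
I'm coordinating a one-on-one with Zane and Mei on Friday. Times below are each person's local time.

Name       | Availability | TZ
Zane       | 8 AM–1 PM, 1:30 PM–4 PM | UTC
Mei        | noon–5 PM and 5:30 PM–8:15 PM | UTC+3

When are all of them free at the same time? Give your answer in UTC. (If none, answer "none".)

09:00-13:00, 13:30-14:00, 14:30-16:00

Zane in UTC: 08:00-13:00, 13:30-16:00.
Mei in UTC: 09:00-14:00, 14:30-17:15 (subtract 3h to convert from UTC+3).
Zane ∩ Mei: 09:00-13:00, 13:30-14:00, 14:30-16:00.
Those are the intersection windows.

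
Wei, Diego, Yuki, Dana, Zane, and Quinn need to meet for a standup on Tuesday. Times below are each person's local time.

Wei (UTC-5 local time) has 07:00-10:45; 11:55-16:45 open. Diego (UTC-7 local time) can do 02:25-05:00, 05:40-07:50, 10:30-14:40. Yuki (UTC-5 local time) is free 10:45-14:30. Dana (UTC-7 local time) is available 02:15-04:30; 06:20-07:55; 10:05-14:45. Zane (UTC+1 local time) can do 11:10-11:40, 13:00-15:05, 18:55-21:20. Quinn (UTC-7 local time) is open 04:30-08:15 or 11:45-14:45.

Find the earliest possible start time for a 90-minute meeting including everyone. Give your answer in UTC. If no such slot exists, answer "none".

Wei in UTC: 12:00-15:45, 16:55-21:45 (add 5h to convert from UTC-5).
Diego in UTC: 09:25-12:00, 12:40-14:50, 17:30-21:40 (add 7h to convert from UTC-7).
Yuki in UTC: 15:45-19:30 (add 5h to convert from UTC-5).
Dana in UTC: 09:15-11:30, 13:20-14:55, 17:05-21:45 (add 7h to convert from UTC-7).
Zane in UTC: 10:10-10:40, 12:00-14:05, 17:55-20:20 (subtract 1h to convert from UTC+1).
Quinn in UTC: 11:30-15:15, 18:45-21:45 (add 7h to convert from UTC-7).
Wei ∩ Diego: 12:40-14:50, 17:30-21:40.
Wei ∩ Diego ∩ Yuki: 17:30-19:30.
Wei ∩ Diego ∩ Yuki ∩ Dana: 17:30-19:30.
Wei ∩ Diego ∩ Yuki ∩ Dana ∩ Zane: 17:55-19:30.
Wei ∩ Diego ∩ Yuki ∩ Dana ∩ Zane ∩ Quinn: 18:45-19:30.
No common window is at least 90 minutes long.

none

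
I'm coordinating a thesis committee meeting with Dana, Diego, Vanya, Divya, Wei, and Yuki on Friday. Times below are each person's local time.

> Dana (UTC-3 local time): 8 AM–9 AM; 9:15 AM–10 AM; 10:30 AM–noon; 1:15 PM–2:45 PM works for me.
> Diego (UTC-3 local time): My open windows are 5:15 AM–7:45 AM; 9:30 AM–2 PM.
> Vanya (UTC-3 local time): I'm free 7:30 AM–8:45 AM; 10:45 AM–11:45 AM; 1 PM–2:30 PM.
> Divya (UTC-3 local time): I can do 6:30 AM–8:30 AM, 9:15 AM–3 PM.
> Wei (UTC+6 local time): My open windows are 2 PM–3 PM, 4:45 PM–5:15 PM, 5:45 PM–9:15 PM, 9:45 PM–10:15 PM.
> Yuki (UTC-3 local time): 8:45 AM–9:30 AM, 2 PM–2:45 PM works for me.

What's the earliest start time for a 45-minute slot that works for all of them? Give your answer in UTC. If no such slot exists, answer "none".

Dana in UTC: 11:00-12:00, 12:15-13:00, 13:30-15:00, 16:15-17:45 (add 3h to convert from UTC-3).
Diego in UTC: 08:15-10:45, 12:30-17:00 (add 3h to convert from UTC-3).
Vanya in UTC: 10:30-11:45, 13:45-14:45, 16:00-17:30 (add 3h to convert from UTC-3).
Divya in UTC: 09:30-11:30, 12:15-18:00 (add 3h to convert from UTC-3).
Wei in UTC: 08:00-09:00, 10:45-11:15, 11:45-15:15, 15:45-16:15 (subtract 6h to convert from UTC+6).
Yuki in UTC: 11:45-12:30, 17:00-17:45 (add 3h to convert from UTC-3).
Dana ∩ Diego: 12:30-13:00, 13:30-15:00, 16:15-17:00.
Dana ∩ Diego ∩ Vanya: 13:45-14:45, 16:15-17:00.
Dana ∩ Diego ∩ Vanya ∩ Divya: 13:45-14:45, 16:15-17:00.
Dana ∩ Diego ∩ Vanya ∩ Divya ∩ Wei: 13:45-14:45.
Dana ∩ Diego ∩ Vanya ∩ Divya ∩ Wei ∩ Yuki: ∅.
There is no time when everyone is free.
No common window is at least 45 minutes long.

none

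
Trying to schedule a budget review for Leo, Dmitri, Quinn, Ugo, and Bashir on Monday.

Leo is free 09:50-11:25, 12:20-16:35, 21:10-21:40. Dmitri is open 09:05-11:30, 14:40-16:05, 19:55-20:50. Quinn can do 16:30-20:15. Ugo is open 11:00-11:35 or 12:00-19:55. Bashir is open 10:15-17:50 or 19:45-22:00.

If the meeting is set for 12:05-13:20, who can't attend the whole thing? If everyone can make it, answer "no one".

Leo: not fully free for 12:05-13:20. Dmitri: not fully free for 12:05-13:20. Quinn: not fully free for 12:05-13:20. Ugo: free for 12:05-13:20. Bashir: free for 12:05-13:20.

Dmitri, Leo, Quinn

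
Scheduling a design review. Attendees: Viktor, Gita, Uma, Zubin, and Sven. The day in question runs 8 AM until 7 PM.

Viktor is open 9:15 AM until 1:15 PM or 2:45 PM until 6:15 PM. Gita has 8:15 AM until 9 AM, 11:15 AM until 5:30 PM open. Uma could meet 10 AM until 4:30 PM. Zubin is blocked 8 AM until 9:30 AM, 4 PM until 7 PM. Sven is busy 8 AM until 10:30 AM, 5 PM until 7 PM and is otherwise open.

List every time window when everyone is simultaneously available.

Viktor free: 09:15-13:15, 14:45-18:15.
Gita free: 08:15-09:00, 11:15-17:30.
Uma free: 10:00-16:30.
Zubin free: 09:30-16:00 (invert busy blocks within the working day).
Sven free: 10:30-17:00 (invert busy blocks within the working day).
Viktor ∩ Gita: 11:15-13:15, 14:45-17:30.
Viktor ∩ Gita ∩ Uma: 11:15-13:15, 14:45-16:30.
Viktor ∩ Gita ∩ Uma ∩ Zubin: 11:15-13:15, 14:45-16:00.
Viktor ∩ Gita ∩ Uma ∩ Zubin ∩ Sven: 11:15-13:15, 14:45-16:00.

11:15-13:15, 14:45-16:00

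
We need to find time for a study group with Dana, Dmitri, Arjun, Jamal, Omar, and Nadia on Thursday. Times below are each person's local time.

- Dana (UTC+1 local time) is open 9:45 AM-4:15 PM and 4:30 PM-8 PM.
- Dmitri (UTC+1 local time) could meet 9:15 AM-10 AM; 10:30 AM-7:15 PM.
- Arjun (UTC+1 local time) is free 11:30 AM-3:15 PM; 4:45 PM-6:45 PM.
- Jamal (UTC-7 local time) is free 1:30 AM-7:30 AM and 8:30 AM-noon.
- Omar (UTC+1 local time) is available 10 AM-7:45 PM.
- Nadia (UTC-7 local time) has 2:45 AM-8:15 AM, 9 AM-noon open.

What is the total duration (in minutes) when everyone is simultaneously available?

Dana in UTC: 08:45-15:15, 15:30-19:00 (subtract 1h to convert from UTC+1).
Dmitri in UTC: 08:15-09:00, 09:30-18:15 (subtract 1h to convert from UTC+1).
Arjun in UTC: 10:30-14:15, 15:45-17:45 (subtract 1h to convert from UTC+1).
Jamal in UTC: 08:30-14:30, 15:30-19:00 (add 7h to convert from UTC-7).
Omar in UTC: 09:00-18:45 (subtract 1h to convert from UTC+1).
Nadia in UTC: 09:45-15:15, 16:00-19:00 (add 7h to convert from UTC-7).
Dana ∩ Dmitri: 08:45-09:00, 09:30-15:15, 15:30-18:15.
Dana ∩ Dmitri ∩ Arjun: 10:30-14:15, 15:45-17:45.
Dana ∩ Dmitri ∩ Arjun ∩ Jamal: 10:30-14:15, 15:45-17:45.
Dana ∩ Dmitri ∩ Arjun ∩ Jamal ∩ Omar: 10:30-14:15, 15:45-17:45.
Dana ∩ Dmitri ∩ Arjun ∩ Jamal ∩ Omar ∩ Nadia: 10:30-14:15, 16:00-17:45.
Summing the common windows: 225 + 105 = 330 minutes.

330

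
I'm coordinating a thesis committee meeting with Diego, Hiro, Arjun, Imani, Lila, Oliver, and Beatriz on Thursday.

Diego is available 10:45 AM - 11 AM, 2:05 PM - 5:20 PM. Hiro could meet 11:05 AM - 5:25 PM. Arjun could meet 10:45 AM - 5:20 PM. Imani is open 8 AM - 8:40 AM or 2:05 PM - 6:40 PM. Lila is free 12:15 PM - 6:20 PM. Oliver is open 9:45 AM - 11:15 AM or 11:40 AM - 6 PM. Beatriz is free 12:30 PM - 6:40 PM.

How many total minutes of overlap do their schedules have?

Diego ∩ Hiro: 14:05-17:20.
Diego ∩ Hiro ∩ Arjun: 14:05-17:20.
Diego ∩ Hiro ∩ Arjun ∩ Imani: 14:05-17:20.
Diego ∩ Hiro ∩ Arjun ∩ Imani ∩ Lila: 14:05-17:20.
Diego ∩ Hiro ∩ Arjun ∩ Imani ∩ Lila ∩ Oliver: 14:05-17:20.
Diego ∩ Hiro ∩ Arjun ∩ Imani ∩ Lila ∩ Oliver ∩ Beatriz: 14:05-17:20.
That's a single block of 195 minutes.

195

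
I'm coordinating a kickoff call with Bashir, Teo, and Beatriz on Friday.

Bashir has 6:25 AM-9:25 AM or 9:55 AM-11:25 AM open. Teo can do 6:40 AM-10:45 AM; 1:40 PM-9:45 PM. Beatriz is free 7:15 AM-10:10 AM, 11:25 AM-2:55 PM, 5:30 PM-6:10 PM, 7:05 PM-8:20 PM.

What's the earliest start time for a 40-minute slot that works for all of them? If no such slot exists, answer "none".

07:15

Bashir ∩ Teo: 06:40-09:25, 09:55-10:45.
Bashir ∩ Teo ∩ Beatriz: 07:15-09:25, 09:55-10:10.
The first common window of at least 40 minutes is 07:15-09:25, so the earliest start is 07:15.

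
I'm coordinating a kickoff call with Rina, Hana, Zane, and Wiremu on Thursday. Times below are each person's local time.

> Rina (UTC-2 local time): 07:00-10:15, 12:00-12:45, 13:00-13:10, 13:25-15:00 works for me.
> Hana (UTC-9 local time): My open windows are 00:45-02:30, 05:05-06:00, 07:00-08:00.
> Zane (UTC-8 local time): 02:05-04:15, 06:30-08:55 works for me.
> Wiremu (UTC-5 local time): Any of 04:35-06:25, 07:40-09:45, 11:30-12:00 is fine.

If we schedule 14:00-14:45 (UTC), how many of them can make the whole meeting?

Rina in UTC: 09:00-12:15, 14:00-14:45, 15:00-15:10, 15:25-17:00 (add 2h to convert from UTC-2).
Hana in UTC: 09:45-11:30, 14:05-15:00, 16:00-17:00 (add 9h to convert from UTC-9).
Zane in UTC: 10:05-12:15, 14:30-16:55 (add 8h to convert from UTC-8).
Wiremu in UTC: 09:35-11:25, 12:40-14:45, 16:30-17:00 (add 5h to convert from UTC-5).
Rina and Wiremu can make the full 14:00-14:45 slot — that's 2.

2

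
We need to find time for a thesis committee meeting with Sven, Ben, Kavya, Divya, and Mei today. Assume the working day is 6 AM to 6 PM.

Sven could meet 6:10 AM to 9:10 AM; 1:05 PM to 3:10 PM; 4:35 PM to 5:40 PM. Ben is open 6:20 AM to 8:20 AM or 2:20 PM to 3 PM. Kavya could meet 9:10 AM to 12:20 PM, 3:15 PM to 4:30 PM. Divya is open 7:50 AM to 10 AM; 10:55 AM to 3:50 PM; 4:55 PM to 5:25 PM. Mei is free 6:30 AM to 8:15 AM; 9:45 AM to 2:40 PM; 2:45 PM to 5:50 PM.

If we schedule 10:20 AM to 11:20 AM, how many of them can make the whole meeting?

Kavya and Mei can make the full 10:20-11:20 slot — that's 2.

2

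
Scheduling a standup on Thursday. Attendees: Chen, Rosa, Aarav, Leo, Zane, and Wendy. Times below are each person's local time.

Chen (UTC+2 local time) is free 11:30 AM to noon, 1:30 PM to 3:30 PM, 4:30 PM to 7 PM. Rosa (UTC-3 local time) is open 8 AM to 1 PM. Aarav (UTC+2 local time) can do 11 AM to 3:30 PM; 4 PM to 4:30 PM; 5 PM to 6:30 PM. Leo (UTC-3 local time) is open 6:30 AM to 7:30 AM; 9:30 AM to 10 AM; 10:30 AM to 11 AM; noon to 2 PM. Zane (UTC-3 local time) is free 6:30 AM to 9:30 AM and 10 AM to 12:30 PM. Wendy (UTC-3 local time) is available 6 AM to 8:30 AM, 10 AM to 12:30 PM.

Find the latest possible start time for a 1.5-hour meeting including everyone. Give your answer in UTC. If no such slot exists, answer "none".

Chen in UTC: 09:30-10:00, 11:30-13:30, 14:30-17:00 (subtract 2h to convert from UTC+2).
Rosa in UTC: 11:00-16:00 (add 3h to convert from UTC-3).
Aarav in UTC: 09:00-13:30, 14:00-14:30, 15:00-16:30 (subtract 2h to convert from UTC+2).
Leo in UTC: 09:30-10:30, 12:30-13:00, 13:30-14:00, 15:00-17:00 (add 3h to convert from UTC-3).
Zane in UTC: 09:30-12:30, 13:00-15:30 (add 3h to convert from UTC-3).
Wendy in UTC: 09:00-11:30, 13:00-15:30 (add 3h to convert from UTC-3).
Chen ∩ Rosa: 11:30-13:30, 14:30-16:00.
Chen ∩ Rosa ∩ Aarav: 11:30-13:30, 15:00-16:00.
Chen ∩ Rosa ∩ Aarav ∩ Leo: 12:30-13:00, 15:00-16:00.
Chen ∩ Rosa ∩ Aarav ∩ Leo ∩ Zane: 15:00-15:30.
Chen ∩ Rosa ∩ Aarav ∩ Leo ∩ Zane ∩ Wendy: 15:00-15:30.
So the common availability across everyone is 15:00-15:30.
No common window is at least 90 minutes long.

none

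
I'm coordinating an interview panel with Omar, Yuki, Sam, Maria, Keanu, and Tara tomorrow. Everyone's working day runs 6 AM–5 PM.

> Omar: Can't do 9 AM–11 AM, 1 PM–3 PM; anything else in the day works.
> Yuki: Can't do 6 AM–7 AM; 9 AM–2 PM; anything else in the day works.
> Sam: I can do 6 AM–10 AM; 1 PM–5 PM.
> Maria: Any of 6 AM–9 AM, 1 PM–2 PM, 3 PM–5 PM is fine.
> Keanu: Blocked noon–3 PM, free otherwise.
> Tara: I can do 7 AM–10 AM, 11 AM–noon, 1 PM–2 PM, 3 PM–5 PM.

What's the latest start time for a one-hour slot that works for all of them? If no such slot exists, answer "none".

Omar free: 06:00-09:00, 11:00-13:00, 15:00-17:00 (invert busy blocks within the working day).
Yuki free: 07:00-09:00, 14:00-17:00 (invert busy blocks within the working day).
Sam free: 06:00-10:00, 13:00-17:00.
Maria free: 06:00-09:00, 13:00-14:00, 15:00-17:00.
Keanu free: 06:00-12:00, 15:00-17:00 (invert busy blocks within the working day).
Tara free: 07:00-10:00, 11:00-12:00, 13:00-14:00, 15:00-17:00.
Omar ∩ Yuki: 07:00-09:00, 15:00-17:00.
Omar ∩ Yuki ∩ Sam: 07:00-09:00, 15:00-17:00.
Omar ∩ Yuki ∩ Sam ∩ Maria: 07:00-09:00, 15:00-17:00.
Omar ∩ Yuki ∩ Sam ∩ Maria ∩ Keanu: 07:00-09:00, 15:00-17:00.
Omar ∩ Yuki ∩ Sam ∩ Maria ∩ Keanu ∩ Tara: 07:00-09:00, 15:00-17:00.
So the common availability across everyone is 07:00-09:00, 15:00-17:00.
The last common window of at least 60 minutes is 15:00-17:00; a 60-minute meeting can start as late as 16:00 and still end by 17:00.

16:00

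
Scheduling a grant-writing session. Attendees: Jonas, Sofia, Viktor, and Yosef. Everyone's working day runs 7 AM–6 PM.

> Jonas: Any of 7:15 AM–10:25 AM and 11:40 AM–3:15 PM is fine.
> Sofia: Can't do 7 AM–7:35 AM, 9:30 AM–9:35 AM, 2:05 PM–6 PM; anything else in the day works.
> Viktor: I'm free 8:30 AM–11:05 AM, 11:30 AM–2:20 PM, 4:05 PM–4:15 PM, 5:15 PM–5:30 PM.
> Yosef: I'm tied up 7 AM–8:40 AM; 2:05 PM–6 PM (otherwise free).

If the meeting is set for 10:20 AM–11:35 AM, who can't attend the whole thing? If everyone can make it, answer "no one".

Jonas free: 07:15-10:25, 11:40-15:15.
Sofia free: 07:35-09:30, 09:35-14:05 (invert busy blocks within the working day).
Viktor free: 08:30-11:05, 11:30-14:20, 16:05-16:15, 17:15-17:30.
Yosef free: 08:40-14:05 (invert busy blocks within the working day).
Jonas: not fully free for 10:20-11:35. Sofia: free for 10:20-11:35. Viktor: not fully free for 10:20-11:35. Yosef: free for 10:20-11:35.

Jonas, Viktor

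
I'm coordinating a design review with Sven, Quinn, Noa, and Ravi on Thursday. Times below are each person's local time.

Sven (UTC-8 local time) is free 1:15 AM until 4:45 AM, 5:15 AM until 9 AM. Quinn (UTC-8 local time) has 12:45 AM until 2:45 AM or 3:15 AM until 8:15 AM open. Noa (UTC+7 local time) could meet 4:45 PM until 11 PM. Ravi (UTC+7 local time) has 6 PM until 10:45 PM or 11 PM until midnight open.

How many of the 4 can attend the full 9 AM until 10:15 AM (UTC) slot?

1

Sven in UTC: 09:15-12:45, 13:15-17:00 (add 8h to convert from UTC-8).
Quinn in UTC: 08:45-10:45, 11:15-16:15 (add 8h to convert from UTC-8).
Noa in UTC: 09:45-16:00 (subtract 7h to convert from UTC+7).
Ravi in UTC: 11:00-15:45, 16:00-17:00 (subtract 7h to convert from UTC+7).
Quinn can make the full 09:00-10:15 slot — that's 1.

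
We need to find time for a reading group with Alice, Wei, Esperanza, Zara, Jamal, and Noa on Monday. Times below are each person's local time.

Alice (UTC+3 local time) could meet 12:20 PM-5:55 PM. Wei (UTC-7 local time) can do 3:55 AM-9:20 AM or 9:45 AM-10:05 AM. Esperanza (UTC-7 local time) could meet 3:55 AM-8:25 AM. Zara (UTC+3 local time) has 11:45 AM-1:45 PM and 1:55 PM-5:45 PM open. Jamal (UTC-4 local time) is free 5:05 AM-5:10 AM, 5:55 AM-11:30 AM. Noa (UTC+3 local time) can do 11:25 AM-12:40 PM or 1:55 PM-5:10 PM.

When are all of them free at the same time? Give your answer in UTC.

Alice in UTC: 09:20-14:55 (subtract 3h to convert from UTC+3).
Wei in UTC: 10:55-16:20, 16:45-17:05 (add 7h to convert from UTC-7).
Esperanza in UTC: 10:55-15:25 (add 7h to convert from UTC-7).
Zara in UTC: 08:45-10:45, 10:55-14:45 (subtract 3h to convert from UTC+3).
Jamal in UTC: 09:05-09:10, 09:55-15:30 (add 4h to convert from UTC-4).
Noa in UTC: 08:25-09:40, 10:55-14:10 (subtract 3h to convert from UTC+3).
Alice ∩ Wei: 10:55-14:55.
Alice ∩ Wei ∩ Esperanza: 10:55-14:55.
Alice ∩ Wei ∩ Esperanza ∩ Zara: 10:55-14:45.
Alice ∩ Wei ∩ Esperanza ∩ Zara ∩ Jamal: 10:55-14:45.
Alice ∩ Wei ∩ Esperanza ∩ Zara ∩ Jamal ∩ Noa: 10:55-14:10.
Those are the intersection windows.

10:55-14:10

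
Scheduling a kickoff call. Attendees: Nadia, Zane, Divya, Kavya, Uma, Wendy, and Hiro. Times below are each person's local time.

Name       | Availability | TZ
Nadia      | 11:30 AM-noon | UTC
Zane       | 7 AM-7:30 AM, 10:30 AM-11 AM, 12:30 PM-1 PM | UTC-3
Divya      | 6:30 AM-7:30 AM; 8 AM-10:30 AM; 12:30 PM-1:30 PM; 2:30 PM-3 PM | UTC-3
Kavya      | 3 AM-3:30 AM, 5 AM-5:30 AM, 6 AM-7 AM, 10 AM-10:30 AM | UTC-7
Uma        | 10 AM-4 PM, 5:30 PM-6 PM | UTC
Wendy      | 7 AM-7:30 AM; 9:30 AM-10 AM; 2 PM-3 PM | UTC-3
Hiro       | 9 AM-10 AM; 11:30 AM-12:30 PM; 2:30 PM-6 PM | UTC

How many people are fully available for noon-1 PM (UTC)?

2

Nadia in UTC: 11:30-12:00.
Zane in UTC: 10:00-10:30, 13:30-14:00, 15:30-16:00 (add 3h to convert from UTC-3).
Divya in UTC: 09:30-10:30, 11:00-13:30, 15:30-16:30, 17:30-18:00 (add 3h to convert from UTC-3).
Kavya in UTC: 10:00-10:30, 12:00-12:30, 13:00-14:00, 17:00-17:30 (add 7h to convert from UTC-7).
Uma in UTC: 10:00-16:00, 17:30-18:00.
Wendy in UTC: 10:00-10:30, 12:30-13:00, 17:00-18:00 (add 3h to convert from UTC-3).
Hiro in UTC: 09:00-10:00, 11:30-12:30, 14:30-18:00.
Divya and Uma can make the full 12:00-13:00 slot — that's 2.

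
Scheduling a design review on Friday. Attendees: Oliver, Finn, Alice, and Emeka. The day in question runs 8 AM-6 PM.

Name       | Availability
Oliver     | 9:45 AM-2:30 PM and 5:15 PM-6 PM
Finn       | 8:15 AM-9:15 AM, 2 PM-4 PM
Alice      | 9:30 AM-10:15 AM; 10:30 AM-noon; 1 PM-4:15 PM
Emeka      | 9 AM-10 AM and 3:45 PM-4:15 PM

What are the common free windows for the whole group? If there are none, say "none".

Oliver ∩ Finn: 14:00-14:30.
Oliver ∩ Finn ∩ Alice: 14:00-14:30.
Oliver ∩ Finn ∩ Alice ∩ Emeka: ∅.
There is no time when everyone is free.

none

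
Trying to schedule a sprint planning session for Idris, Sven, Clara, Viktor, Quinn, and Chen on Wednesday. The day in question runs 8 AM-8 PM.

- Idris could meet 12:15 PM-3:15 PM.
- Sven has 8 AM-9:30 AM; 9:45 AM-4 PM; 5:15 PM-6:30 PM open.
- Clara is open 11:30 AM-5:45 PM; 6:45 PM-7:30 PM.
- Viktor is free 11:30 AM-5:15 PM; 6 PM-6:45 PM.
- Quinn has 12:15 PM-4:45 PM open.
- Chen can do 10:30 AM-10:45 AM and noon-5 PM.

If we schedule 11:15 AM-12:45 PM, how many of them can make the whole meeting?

Sven can make the full 11:15-12:45 slot — that's 1.

1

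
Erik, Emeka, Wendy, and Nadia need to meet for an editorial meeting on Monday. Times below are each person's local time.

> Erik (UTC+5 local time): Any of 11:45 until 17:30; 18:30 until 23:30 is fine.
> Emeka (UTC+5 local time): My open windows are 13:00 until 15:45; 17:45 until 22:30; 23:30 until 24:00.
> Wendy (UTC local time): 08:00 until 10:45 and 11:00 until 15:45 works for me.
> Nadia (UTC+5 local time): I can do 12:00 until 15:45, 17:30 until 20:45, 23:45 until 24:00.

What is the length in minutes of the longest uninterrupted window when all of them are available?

165

Erik in UTC: 06:45-12:30, 13:30-18:30 (subtract 5h to convert from UTC+5).
Emeka in UTC: 08:00-10:45, 12:45-17:30, 18:30-19:00 (subtract 5h to convert from UTC+5).
Wendy in UTC: 08:00-10:45, 11:00-15:45.
Nadia in UTC: 07:00-10:45, 12:30-15:45, 18:45-19:00 (subtract 5h to convert from UTC+5).
Erik ∩ Emeka: 08:00-10:45, 13:30-17:30.
Erik ∩ Emeka ∩ Wendy: 08:00-10:45, 13:30-15:45.
Erik ∩ Emeka ∩ Wendy ∩ Nadia: 08:00-10:45, 13:30-15:45.
The longest is 08:00-10:45 at 165 minutes.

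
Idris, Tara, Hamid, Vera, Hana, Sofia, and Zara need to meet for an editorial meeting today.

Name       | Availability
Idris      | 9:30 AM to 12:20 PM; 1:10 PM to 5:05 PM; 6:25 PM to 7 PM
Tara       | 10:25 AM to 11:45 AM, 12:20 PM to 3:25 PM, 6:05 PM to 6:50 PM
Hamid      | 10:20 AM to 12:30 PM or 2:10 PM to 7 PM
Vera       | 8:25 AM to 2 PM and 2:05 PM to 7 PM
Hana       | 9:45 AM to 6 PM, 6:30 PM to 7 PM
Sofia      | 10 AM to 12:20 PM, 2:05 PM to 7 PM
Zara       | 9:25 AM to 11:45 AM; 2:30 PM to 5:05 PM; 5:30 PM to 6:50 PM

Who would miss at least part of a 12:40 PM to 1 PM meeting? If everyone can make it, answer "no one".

Hamid, Idris, Sofia, Zara

Idris: not fully free for 12:40-13:00. Tara: free for 12:40-13:00. Hamid: not fully free for 12:40-13:00. Vera: free for 12:40-13:00. Hana: free for 12:40-13:00. Sofia: not fully free for 12:40-13:00. Zara: not fully free for 12:40-13:00.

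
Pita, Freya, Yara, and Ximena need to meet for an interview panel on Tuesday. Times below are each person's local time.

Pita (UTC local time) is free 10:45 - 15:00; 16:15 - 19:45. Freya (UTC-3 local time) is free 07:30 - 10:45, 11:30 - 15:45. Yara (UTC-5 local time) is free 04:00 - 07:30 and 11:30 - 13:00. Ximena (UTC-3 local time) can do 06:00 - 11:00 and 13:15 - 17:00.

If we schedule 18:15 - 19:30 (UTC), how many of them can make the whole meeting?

2

Pita in UTC: 10:45-15:00, 16:15-19:45.
Freya in UTC: 10:30-13:45, 14:30-18:45 (add 3h to convert from UTC-3).
Yara in UTC: 09:00-12:30, 16:30-18:00 (add 5h to convert from UTC-5).
Ximena in UTC: 09:00-14:00, 16:15-20:00 (add 3h to convert from UTC-3).
Pita and Ximena can make the full 18:15-19:30 slot — that's 2.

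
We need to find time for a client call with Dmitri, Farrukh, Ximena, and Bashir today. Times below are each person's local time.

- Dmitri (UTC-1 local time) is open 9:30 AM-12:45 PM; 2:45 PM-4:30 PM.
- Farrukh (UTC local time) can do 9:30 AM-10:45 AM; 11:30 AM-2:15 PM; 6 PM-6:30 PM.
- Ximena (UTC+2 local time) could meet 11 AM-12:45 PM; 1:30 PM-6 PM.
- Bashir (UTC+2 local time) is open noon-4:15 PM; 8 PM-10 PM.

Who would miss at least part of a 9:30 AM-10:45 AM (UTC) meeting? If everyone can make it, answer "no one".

Dmitri in UTC: 10:30-13:45, 15:45-17:30 (add 1h to convert from UTC-1).
Farrukh in UTC: 09:30-10:45, 11:30-14:15, 18:00-18:30.
Ximena in UTC: 09:00-10:45, 11:30-16:00 (subtract 2h to convert from UTC+2).
Bashir in UTC: 10:00-14:15, 18:00-20:00 (subtract 2h to convert from UTC+2).
Dmitri: not fully free for 09:30-10:45. Farrukh: free for 09:30-10:45. Ximena: free for 09:30-10:45. Bashir: not fully free for 09:30-10:45.

Bashir, Dmitri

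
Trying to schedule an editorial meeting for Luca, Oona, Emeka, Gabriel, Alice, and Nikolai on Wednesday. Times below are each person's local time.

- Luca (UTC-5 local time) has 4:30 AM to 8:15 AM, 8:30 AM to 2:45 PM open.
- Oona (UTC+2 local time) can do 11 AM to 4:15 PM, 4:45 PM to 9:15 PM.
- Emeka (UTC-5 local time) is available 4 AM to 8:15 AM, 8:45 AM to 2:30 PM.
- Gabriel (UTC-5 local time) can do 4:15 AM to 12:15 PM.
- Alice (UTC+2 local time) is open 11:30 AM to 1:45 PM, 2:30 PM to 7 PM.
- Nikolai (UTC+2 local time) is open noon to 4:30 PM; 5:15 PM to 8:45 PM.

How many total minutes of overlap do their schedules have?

Luca in UTC: 09:30-13:15, 13:30-19:45 (add 5h to convert from UTC-5).
Oona in UTC: 09:00-14:15, 14:45-19:15 (subtract 2h to convert from UTC+2).
Emeka in UTC: 09:00-13:15, 13:45-19:30 (add 5h to convert from UTC-5).
Gabriel in UTC: 09:15-17:15 (add 5h to convert from UTC-5).
Alice in UTC: 09:30-11:45, 12:30-17:00 (subtract 2h to convert from UTC+2).
Nikolai in UTC: 10:00-14:30, 15:15-18:45 (subtract 2h to convert from UTC+2).
Luca ∩ Oona: 09:30-13:15, 13:30-14:15, 14:45-19:15.
Luca ∩ Oona ∩ Emeka: 09:30-13:15, 13:45-14:15, 14:45-19:15.
Luca ∩ Oona ∩ Emeka ∩ Gabriel: 09:30-13:15, 13:45-14:15, 14:45-17:15.
Luca ∩ Oona ∩ Emeka ∩ Gabriel ∩ Alice: 09:30-11:45, 12:30-13:15, 13:45-14:15, 14:45-17:00.
Luca ∩ Oona ∩ Emeka ∩ Gabriel ∩ Alice ∩ Nikolai: 10:00-11:45, 12:30-13:15, 13:45-14:15, 15:15-17:00.
So the common availability across everyone is 10:00-11:45, 12:30-13:15, 13:45-14:15, 15:15-17:00.
Summing the common windows: 105 + 45 + 30 + 105 = 285 minutes.

285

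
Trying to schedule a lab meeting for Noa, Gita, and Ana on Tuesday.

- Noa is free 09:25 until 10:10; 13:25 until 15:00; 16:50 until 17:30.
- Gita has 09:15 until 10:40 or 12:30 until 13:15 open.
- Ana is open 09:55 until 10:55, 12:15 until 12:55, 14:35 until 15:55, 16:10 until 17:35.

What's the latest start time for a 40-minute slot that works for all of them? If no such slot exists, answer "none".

Noa ∩ Gita: 09:25-10:10.
Noa ∩ Gita ∩ Ana: 09:55-10:10.
No common window is at least 40 minutes long.

none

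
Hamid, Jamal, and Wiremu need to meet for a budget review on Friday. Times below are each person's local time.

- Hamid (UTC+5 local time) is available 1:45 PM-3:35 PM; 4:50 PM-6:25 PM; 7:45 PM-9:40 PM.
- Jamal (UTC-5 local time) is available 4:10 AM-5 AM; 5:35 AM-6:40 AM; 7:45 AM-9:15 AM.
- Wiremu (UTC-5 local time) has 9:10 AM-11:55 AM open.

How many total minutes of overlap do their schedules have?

Hamid in UTC: 08:45-10:35, 11:50-13:25, 14:45-16:40 (subtract 5h to convert from UTC+5).
Jamal in UTC: 09:10-10:00, 10:35-11:40, 12:45-14:15 (add 5h to convert from UTC-5).
Wiremu in UTC: 14:10-16:55 (add 5h to convert from UTC-5).
Hamid ∩ Jamal: 09:10-10:00, 12:45-13:25.
Hamid ∩ Jamal ∩ Wiremu: ∅.
There is no time when everyone is free.
There is no common window, so the total is 0 minutes.

0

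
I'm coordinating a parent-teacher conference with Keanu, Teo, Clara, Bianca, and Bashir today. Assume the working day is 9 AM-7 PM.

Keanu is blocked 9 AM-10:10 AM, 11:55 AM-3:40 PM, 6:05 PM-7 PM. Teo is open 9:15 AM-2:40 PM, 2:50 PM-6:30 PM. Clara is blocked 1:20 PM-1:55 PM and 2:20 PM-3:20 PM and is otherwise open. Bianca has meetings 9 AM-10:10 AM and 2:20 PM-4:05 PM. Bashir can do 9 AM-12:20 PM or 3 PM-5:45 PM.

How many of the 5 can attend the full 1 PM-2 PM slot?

2

Keanu free: 10:10-11:55, 15:40-18:05 (invert busy blocks within the working day).
Teo free: 09:15-14:40, 14:50-18:30.
Clara free: 09:00-13:20, 13:55-14:20, 15:20-19:00 (invert busy blocks within the working day).
Bianca free: 10:10-14:20, 16:05-19:00 (invert busy blocks within the working day).
Bashir free: 09:00-12:20, 15:00-17:45.
Teo and Bianca can make the full 13:00-14:00 slot — that's 2.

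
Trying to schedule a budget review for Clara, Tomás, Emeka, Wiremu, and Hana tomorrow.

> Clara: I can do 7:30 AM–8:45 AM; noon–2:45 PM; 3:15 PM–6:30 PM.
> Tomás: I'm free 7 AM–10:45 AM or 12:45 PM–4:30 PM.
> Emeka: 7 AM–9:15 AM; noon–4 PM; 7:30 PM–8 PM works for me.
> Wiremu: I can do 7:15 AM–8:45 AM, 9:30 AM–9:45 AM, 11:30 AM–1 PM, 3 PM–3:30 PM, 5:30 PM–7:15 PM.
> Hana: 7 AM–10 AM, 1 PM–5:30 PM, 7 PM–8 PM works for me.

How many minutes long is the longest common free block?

Clara ∩ Tomás: 07:30-08:45, 12:45-14:45, 15:15-16:30.
Clara ∩ Tomás ∩ Emeka: 07:30-08:45, 12:45-14:45, 15:15-16:00.
Clara ∩ Tomás ∩ Emeka ∩ Wiremu: 07:30-08:45, 12:45-13:00, 15:15-15:30.
Clara ∩ Tomás ∩ Emeka ∩ Wiremu ∩ Hana: 07:30-08:45, 15:15-15:30.
The longest is 07:30-08:45 at 75 minutes.

75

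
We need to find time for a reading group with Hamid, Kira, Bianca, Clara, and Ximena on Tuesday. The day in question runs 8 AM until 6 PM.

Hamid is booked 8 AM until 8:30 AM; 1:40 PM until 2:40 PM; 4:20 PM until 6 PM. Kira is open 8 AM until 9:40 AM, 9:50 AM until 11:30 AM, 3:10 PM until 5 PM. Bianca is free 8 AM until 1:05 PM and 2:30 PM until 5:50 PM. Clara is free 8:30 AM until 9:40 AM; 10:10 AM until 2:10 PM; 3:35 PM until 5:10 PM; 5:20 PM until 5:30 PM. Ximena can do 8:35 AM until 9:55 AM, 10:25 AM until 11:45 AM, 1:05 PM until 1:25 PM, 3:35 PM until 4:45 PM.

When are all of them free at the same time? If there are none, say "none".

Hamid free: 08:30-13:40, 14:40-16:20 (invert busy blocks within the working day).
Kira free: 08:00-09:40, 09:50-11:30, 15:10-17:00.
Bianca free: 08:00-13:05, 14:30-17:50.
Clara free: 08:30-09:40, 10:10-14:10, 15:35-17:10, 17:20-17:30.
Ximena free: 08:35-09:55, 10:25-11:45, 13:05-13:25, 15:35-16:45.
Hamid ∩ Kira: 08:30-09:40, 09:50-11:30, 15:10-16:20.
Hamid ∩ Kira ∩ Bianca: 08:30-09:40, 09:50-11:30, 15:10-16:20.
Hamid ∩ Kira ∩ Bianca ∩ Clara: 08:30-09:40, 10:10-11:30, 15:35-16:20.
Hamid ∩ Kira ∩ Bianca ∩ Clara ∩ Ximena: 08:35-09:40, 10:25-11:30, 15:35-16:20.

08:35-09:40, 10:25-11:30, 15:35-16:20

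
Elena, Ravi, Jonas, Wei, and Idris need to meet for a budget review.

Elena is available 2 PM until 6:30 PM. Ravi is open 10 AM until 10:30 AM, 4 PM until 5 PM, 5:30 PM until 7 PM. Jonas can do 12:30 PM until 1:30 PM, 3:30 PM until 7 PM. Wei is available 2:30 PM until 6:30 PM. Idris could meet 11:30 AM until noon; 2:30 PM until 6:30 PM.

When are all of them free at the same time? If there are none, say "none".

16:00-17:00, 17:30-18:30

Elena ∩ Ravi: 16:00-17:00, 17:30-18:30.
Elena ∩ Ravi ∩ Jonas: 16:00-17:00, 17:30-18:30.
Elena ∩ Ravi ∩ Jonas ∩ Wei: 16:00-17:00, 17:30-18:30.
Elena ∩ Ravi ∩ Jonas ∩ Wei ∩ Idris: 16:00-17:00, 17:30-18:30.
So the common availability across everyone is 16:00-17:00, 17:30-18:30.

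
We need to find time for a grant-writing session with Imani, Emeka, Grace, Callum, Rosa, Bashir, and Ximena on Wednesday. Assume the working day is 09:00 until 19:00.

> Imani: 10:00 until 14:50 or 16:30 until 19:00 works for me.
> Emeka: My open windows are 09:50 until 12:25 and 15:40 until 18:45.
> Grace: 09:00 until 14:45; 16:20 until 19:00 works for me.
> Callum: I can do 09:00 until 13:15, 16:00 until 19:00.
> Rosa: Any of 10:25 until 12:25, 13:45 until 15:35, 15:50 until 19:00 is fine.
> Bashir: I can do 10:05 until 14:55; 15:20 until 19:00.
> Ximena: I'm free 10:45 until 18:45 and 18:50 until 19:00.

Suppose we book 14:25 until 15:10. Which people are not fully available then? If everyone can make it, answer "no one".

Bashir, Callum, Emeka, Grace, Imani

Imani: not fully free for 14:25-15:10. Emeka: not fully free for 14:25-15:10. Grace: not fully free for 14:25-15:10. Callum: not fully free for 14:25-15:10. Rosa: free for 14:25-15:10. Bashir: not fully free for 14:25-15:10. Ximena: free for 14:25-15:10.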